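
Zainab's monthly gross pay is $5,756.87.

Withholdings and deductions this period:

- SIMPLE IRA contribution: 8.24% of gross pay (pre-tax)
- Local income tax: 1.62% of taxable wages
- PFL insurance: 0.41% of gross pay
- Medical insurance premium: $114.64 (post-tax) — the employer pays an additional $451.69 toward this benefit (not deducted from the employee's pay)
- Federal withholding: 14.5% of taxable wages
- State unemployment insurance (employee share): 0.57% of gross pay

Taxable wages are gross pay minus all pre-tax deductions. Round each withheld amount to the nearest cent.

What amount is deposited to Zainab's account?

$4,259.91

SIMPLE IRA contribution: $5,756.87 × 0.0824 = $474.37
Taxable wages = $5,756.87 − $474.37 = $5,282.50
Local income tax: $5,282.50 × 0.0162 = $85.58
Federal withholding: $5,282.50 × 0.145 = $765.96
State unemployment insurance (employee share): $5,756.87 × 0.0057 = $32.81
PFL insurance: $5,756.87 × 0.0041 = $23.60
Medical insurance premium: $114.64
(Employer's $451.69 toward medical insurance premium is not withheld from the employee.)
Total deductions = $474.37 + $85.58 + $765.96 + $32.81 + $23.60 + $114.64 = $1,496.96
Net pay = $5,756.87 − $1,496.96 = $4,259.91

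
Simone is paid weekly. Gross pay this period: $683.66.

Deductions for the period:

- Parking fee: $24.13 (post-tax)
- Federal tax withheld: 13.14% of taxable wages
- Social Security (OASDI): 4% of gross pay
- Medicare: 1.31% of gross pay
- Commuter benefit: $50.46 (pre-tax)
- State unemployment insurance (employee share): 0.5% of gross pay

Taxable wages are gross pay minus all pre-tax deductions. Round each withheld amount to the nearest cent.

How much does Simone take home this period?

$486.14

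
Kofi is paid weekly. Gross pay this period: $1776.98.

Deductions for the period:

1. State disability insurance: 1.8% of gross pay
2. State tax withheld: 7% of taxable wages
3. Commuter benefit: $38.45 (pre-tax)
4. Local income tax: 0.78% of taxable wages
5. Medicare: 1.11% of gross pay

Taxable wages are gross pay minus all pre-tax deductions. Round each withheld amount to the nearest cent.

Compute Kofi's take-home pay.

Commuter benefit: $38.45
Taxable wages = $1776.98 − $38.45 = $1738.53
State tax withheld: $1738.53 × 0.07 = $121.70
Local income tax: $1738.53 × 0.0078 = $13.56
Medicare: $1776.98 × 0.0111 = $19.72
State disability insurance: $1776.98 × 0.018 = $31.99
Total deductions = $38.45 + $121.70 + $13.56 + $19.72 + $31.99 = $225.42
Net pay = $1776.98 − $225.42 = $1551.56

$1551.56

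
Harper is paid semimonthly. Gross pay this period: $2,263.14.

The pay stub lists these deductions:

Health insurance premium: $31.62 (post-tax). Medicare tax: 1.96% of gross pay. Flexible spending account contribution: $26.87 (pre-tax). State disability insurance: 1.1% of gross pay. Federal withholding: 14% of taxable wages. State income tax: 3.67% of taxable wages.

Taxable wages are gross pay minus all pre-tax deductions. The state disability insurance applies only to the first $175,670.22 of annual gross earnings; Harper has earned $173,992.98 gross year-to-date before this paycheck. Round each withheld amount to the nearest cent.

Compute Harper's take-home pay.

$1,746.69

Flexible spending account contribution: $26.87
Taxable wages = $2,263.14 − $26.87 = $2,236.27
Federal withholding: $2,236.27 × 0.14 = $313.08
State income tax: $2,236.27 × 0.0367 = $82.07
State disability insurance: only $175,670.22 − $173,992.98 = $1,677.24 of this check is subject → $1,677.24 × 0.011 = $18.45
Medicare tax: $2,263.14 × 0.0196 = $44.36
Health insurance premium: $31.62
Total deductions = $26.87 + $313.08 + $82.07 + $18.45 + $44.36 + $31.62 = $516.45
Net pay = $2,263.14 − $516.45 = $1,746.69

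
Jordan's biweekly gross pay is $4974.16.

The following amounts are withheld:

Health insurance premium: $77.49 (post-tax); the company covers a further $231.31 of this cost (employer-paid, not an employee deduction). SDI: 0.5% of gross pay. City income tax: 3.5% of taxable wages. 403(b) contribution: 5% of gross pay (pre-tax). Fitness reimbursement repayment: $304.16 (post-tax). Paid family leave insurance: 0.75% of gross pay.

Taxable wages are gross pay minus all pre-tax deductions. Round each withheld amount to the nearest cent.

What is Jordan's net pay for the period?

403(b) contribution: $4974.16 × 0.05 = $248.71
Taxable wages = $4974.16 − $248.71 = $4725.45
City income tax: $4725.45 × 0.035 = $165.39
SDI: $4974.16 × 0.005 = $24.87
Paid family leave insurance: $4974.16 × 0.0075 = $37.31
Health insurance premium: $77.49
Fitness reimbursement repayment: $304.16
(Employer's $231.31 toward health insurance premium is not withheld from the employee.)
Total deductions = $248.71 + $165.39 + $24.87 + $37.31 + $77.49 + $304.16 = $857.93
Net pay = $4974.16 − $857.93 = $4116.23

$4116.23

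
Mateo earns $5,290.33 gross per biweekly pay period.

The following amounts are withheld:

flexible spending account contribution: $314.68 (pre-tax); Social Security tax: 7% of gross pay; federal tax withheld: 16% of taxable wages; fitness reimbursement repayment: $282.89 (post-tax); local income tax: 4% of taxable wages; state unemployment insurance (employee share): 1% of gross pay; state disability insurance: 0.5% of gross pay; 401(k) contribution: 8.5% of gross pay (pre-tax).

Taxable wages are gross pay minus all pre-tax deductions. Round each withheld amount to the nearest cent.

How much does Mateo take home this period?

$2,888.21

Flexible spending account contribution: $314.68
401(k) contribution: $5,290.33 × 0.085 = $449.68
Pre-tax total = $314.68 + $449.68 = $764.36
Taxable wages = $5,290.33 − $764.36 = $4,525.97
Local income tax: $4,525.97 × 0.04 = $181.04
Federal tax withheld: $4,525.97 × 0.16 = $724.16
State disability insurance: $5,290.33 × 0.005 = $26.45
Social Security tax: $5,290.33 × 0.07 = $370.32
State unemployment insurance (employee share): $5,290.33 × 0.01 = $52.90
Fitness reimbursement repayment: $282.89
Total deductions = $314.68 + $449.68 + $181.04 + $724.16 + $26.45 + $370.32 + $52.90 + $282.89 = $2,402.12
Net pay = $5,290.33 − $2,402.12 = $2,888.21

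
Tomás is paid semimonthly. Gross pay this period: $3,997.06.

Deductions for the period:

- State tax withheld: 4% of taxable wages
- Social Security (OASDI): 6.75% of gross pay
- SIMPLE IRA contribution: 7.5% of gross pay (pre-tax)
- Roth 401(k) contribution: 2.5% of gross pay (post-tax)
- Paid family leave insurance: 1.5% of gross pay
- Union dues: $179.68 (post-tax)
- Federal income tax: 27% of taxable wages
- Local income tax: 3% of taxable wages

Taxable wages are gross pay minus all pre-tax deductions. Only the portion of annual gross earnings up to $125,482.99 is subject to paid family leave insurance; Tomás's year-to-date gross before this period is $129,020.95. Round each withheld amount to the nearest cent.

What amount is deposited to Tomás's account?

$1,890.79

SIMPLE IRA contribution: $3,997.06 × 0.075 = $299.78
Taxable wages = $3,997.06 − $299.78 = $3,697.28
Local income tax: $3,697.28 × 0.03 = $110.92
Federal income tax: $3,697.28 × 0.27 = $998.27
State tax withheld: $3,697.28 × 0.04 = $147.89
Social Security (OASDI): $3,997.06 × 0.0675 = $269.80
Paid family leave insurance: annual cap $125,482.99 already reached (YTD $129,020.95), so $0.00
Roth 401(k) contribution: $3,997.06 × 0.025 = $99.93
Union dues: $179.68
Total deductions = $299.78 + $110.92 + $998.27 + $147.89 + $269.80 + $0.00 + $99.93 + $179.68 = $2,106.27
Net pay = $3,997.06 − $2,106.27 = $1,890.79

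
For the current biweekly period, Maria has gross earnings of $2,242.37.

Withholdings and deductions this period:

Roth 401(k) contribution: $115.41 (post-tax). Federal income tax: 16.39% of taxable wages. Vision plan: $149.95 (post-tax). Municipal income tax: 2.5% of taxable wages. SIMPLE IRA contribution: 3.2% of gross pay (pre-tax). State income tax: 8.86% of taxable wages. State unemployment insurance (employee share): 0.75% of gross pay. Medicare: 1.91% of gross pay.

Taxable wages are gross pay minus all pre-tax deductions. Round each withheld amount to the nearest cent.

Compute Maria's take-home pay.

$1,243.25

SIMPLE IRA contribution: $2,242.37 × 0.032 = $71.76
Taxable wages = $2,242.37 − $71.76 = $2,170.61
Municipal income tax: $2,170.61 × 0.025 = $54.27
State income tax: $2,170.61 × 0.0886 = $192.32
Federal income tax: $2,170.61 × 0.1639 = $355.76
Medicare: $2,242.37 × 0.0191 = $42.83
State unemployment insurance (employee share): $2,242.37 × 0.0075 = $16.82
Vision plan: $149.95
Roth 401(k) contribution: $115.41
Total deductions = $71.76 + $54.27 + $192.32 + $355.76 + $42.83 + $16.82 + $149.95 + $115.41 = $999.12
Net pay = $2,242.37 − $999.12 = $1,243.25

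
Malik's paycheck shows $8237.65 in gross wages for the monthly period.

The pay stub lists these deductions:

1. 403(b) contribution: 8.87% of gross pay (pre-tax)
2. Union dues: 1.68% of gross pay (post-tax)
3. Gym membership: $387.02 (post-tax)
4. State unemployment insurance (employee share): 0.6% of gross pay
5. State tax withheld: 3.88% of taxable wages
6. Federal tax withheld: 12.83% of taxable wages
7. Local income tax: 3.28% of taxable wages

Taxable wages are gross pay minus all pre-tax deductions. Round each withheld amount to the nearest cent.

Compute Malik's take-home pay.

$5431.49

403(b) contribution: $8237.65 × 0.0887 = $730.68
Taxable wages = $8237.65 − $730.68 = $7506.97
Federal tax withheld: $7506.97 × 0.1283 = $963.14
Local income tax: $7506.97 × 0.0328 = $246.23
State tax withheld: $7506.97 × 0.0388 = $291.27
State unemployment insurance (employee share): $8237.65 × 0.006 = $49.43
Union dues: $8237.65 × 0.0168 = $138.39
Gym membership: $387.02
Total deductions = $730.68 + $963.14 + $246.23 + $291.27 + $49.43 + $138.39 + $387.02 = $2806.16
Net pay = $8237.65 − $2806.16 = $5431.49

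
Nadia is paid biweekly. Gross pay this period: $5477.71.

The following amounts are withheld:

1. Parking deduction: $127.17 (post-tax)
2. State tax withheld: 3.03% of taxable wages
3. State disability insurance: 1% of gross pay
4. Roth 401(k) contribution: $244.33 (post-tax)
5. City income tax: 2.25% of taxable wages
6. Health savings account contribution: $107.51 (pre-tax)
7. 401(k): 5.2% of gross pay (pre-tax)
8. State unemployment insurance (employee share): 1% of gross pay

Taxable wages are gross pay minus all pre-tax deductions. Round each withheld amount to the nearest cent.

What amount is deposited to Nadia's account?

Health savings account contribution: $107.51
401(k): $5477.71 × 0.052 = $284.84
Pre-tax total = $107.51 + $284.84 = $392.35
Taxable wages = $5477.71 − $392.35 = $5085.36
City income tax: $5085.36 × 0.0225 = $114.42
State tax withheld: $5085.36 × 0.0303 = $154.09
State unemployment insurance (employee share): $5477.71 × 0.01 = $54.78
State disability insurance: $5477.71 × 0.01 = $54.78
Roth 401(k) contribution: $244.33
Parking deduction: $127.17
Total deductions = $107.51 + $284.84 + $114.42 + $154.09 + $54.78 + $54.78 + $244.33 + $127.17 = $1141.92
Net pay = $5477.71 − $1141.92 = $4335.79

$4335.79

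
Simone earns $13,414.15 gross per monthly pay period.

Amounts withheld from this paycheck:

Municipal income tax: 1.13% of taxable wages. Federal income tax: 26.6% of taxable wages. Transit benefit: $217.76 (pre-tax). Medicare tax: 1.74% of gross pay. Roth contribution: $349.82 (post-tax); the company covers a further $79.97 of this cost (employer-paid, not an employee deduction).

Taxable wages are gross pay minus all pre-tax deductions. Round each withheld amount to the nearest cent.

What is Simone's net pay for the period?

$8,953.80

Transit benefit: $217.76
Taxable wages = $13,414.15 − $217.76 = $13,196.39
Municipal income tax: $13,196.39 × 0.0113 = $149.12
Federal income tax: $13,196.39 × 0.266 = $3,510.24
Medicare tax: $13,414.15 × 0.0174 = $233.41
Roth contribution: $349.82
(Employer's $79.97 toward Roth contribution is not withheld from the employee.)
Total deductions = $217.76 + $149.12 + $3,510.24 + $233.41 + $349.82 = $4,460.35
Net pay = $13,414.15 − $4,460.35 = $8,953.80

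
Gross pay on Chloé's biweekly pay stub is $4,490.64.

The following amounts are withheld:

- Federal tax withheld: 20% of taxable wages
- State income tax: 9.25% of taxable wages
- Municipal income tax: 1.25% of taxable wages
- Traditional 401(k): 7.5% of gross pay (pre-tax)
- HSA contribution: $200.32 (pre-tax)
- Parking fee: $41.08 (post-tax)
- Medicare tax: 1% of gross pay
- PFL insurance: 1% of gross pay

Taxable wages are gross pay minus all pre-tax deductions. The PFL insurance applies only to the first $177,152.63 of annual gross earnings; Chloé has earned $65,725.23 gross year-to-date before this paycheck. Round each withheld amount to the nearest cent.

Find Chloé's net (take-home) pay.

HSA contribution: $200.32
Traditional 401(k): $4,490.64 × 0.075 = $336.80
Pre-tax total = $200.32 + $336.80 = $537.12
Taxable wages = $4,490.64 − $537.12 = $3,953.52
Federal tax withheld: $3,953.52 × 0.2 = $790.70
Municipal income tax: $3,953.52 × 0.0125 = $49.42
State income tax: $3,953.52 × 0.0925 = $365.70
Medicare tax: $4,490.64 × 0.01 = $44.91
PFL insurance: cap not yet reached, full $4,490.64 is subject → $4,490.64 × 0.01 = $44.91
Parking fee: $41.08
Total deductions = $200.32 + $336.80 + $790.70 + $49.42 + $365.70 + $44.91 + $44.91 + $41.08 = $1,873.84
Net pay = $4,490.64 − $1,873.84 = $2,616.80

$2,616.80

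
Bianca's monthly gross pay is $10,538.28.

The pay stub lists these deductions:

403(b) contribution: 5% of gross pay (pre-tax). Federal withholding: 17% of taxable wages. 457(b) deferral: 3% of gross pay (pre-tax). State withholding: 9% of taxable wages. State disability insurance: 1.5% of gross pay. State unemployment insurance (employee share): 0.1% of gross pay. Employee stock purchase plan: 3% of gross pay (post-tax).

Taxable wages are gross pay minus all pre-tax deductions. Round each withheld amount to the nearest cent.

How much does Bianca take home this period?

$6,689.70

457(b) deferral: $10,538.28 × 0.03 = $316.15
403(b) contribution: $10,538.28 × 0.05 = $526.91
Pre-tax total = $316.15 + $526.91 = $843.06
Taxable wages = $10,538.28 − $843.06 = $9,695.22
Federal withholding: $9,695.22 × 0.17 = $1,648.19
State withholding: $9,695.22 × 0.09 = $872.57
State unemployment insurance (employee share): $10,538.28 × 0.001 = $10.54
State disability insurance: $10,538.28 × 0.015 = $158.07
Employee stock purchase plan: $10,538.28 × 0.03 = $316.15
Total deductions = $316.15 + $526.91 + $1,648.19 + $872.57 + $10.54 + $158.07 + $316.15 = $3,848.58
Net pay = $10,538.28 − $3,848.58 = $6,689.70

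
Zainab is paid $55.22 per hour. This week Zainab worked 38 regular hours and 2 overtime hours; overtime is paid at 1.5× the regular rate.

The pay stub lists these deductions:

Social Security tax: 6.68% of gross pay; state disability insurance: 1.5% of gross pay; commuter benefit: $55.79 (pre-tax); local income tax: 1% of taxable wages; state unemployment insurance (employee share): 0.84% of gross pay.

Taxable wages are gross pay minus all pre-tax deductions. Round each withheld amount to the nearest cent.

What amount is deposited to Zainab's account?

Regular pay: 38 × $55.22 = $2,098.36
Overtime pay: 2 × $55.22 × 1.5 = $165.66
Gross pay = $2,098.36 + $165.66 = $2,264.02
Commuter benefit: $55.79
Taxable wages = $2,264.02 − $55.79 = $2,208.23
Local income tax: $2,208.23 × 0.01 = $22.08
State disability insurance: $2,264.02 × 0.015 = $33.96
Social Security tax: $2,264.02 × 0.0668 = $151.24
State unemployment insurance (employee share): $2,264.02 × 0.0084 = $19.02
Total deductions = $55.79 + $22.08 + $33.96 + $151.24 + $19.02 = $282.09
Net pay = $2,264.02 − $282.09 = $1,981.93

$1,981.93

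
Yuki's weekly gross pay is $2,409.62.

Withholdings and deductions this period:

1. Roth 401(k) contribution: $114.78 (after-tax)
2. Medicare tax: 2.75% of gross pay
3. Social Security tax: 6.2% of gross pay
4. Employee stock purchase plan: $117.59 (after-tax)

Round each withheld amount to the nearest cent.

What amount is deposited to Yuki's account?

Medicare tax: $2,409.62 × 0.0275 = $66.26
Social Security tax: $2,409.62 × 0.062 = $149.40
Roth 401(k) contribution: $114.78
Employee stock purchase plan: $117.59
Total deductions = $66.26 + $149.40 + $114.78 + $117.59 = $448.03
Net pay = $2,409.62 − $448.03 = $1,961.59

$1,961.59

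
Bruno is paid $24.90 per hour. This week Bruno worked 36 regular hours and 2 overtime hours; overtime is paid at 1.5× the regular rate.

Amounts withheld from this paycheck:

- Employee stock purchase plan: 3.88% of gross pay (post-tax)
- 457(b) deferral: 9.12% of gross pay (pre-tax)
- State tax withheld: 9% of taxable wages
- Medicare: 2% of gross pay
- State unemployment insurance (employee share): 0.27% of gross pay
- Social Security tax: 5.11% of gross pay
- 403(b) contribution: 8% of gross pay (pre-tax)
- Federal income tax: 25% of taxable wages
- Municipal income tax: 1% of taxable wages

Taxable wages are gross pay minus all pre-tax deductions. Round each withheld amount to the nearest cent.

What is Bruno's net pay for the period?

Regular pay: 36 × $24.90 = $896.40
Overtime pay: 2 × $24.90 × 1.5 = $74.70
Gross pay = $896.40 + $74.70 = $971.10
403(b) contribution: $971.10 × 0.08 = $77.69
457(b) deferral: $971.10 × 0.0912 = $88.56
Pre-tax total = $77.69 + $88.56 = $166.25
Taxable wages = $971.10 − $166.25 = $804.85
Municipal income tax: $804.85 × 0.01 = $8.05
Federal income tax: $804.85 × 0.25 = $201.21
State tax withheld: $804.85 × 0.09 = $72.44
Social Security tax: $971.10 × 0.0511 = $49.62
State unemployment insurance (employee share): $971.10 × 0.0027 = $2.62
Medicare: $971.10 × 0.02 = $19.42
Employee stock purchase plan: $971.10 × 0.0388 = $37.68
Total deductions = $77.69 + $88.56 + $8.05 + $201.21 + $72.44 + $49.62 + $2.62 + $19.42 + $37.68 = $557.29
Net pay = $971.10 − $557.29 = $413.81

$413.81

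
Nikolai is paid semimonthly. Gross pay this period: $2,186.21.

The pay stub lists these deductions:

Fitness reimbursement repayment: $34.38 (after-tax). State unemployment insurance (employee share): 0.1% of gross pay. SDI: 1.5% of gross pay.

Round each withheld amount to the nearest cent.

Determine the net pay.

SDI: $2,186.21 × 0.015 = $32.79
State unemployment insurance (employee share): $2,186.21 × 0.001 = $2.19
Fitness reimbursement repayment: $34.38
Total deductions = $32.79 + $2.19 + $34.38 = $69.36
Net pay = $2,186.21 − $69.36 = $2,116.85

$2,116.85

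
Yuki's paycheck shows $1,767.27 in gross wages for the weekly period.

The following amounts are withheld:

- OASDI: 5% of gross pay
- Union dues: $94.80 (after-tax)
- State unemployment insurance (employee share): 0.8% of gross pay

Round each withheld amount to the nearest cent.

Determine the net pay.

State unemployment insurance (employee share): $1,767.27 × 0.008 = $14.14
OASDI: $1,767.27 × 0.05 = $88.36
Union dues: $94.80
Total deductions = $14.14 + $88.36 + $94.80 = $197.30
Net pay = $1,767.27 − $197.30 = $1,569.97

$1,569.97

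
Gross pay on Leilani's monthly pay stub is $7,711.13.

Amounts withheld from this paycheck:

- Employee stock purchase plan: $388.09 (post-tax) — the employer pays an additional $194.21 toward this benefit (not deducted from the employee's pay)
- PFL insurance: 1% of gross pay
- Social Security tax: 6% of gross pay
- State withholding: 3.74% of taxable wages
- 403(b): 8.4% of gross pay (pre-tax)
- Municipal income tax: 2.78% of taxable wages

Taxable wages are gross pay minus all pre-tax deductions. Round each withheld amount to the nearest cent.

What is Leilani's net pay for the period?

$5,675.00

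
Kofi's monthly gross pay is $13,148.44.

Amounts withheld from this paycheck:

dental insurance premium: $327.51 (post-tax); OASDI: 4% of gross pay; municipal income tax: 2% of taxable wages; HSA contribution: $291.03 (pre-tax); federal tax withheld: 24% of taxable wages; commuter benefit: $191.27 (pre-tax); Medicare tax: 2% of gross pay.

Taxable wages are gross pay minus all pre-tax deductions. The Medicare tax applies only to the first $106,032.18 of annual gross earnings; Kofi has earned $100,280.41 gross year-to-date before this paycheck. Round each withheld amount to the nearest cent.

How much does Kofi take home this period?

$8,404.46

HSA contribution: $291.03
Commuter benefit: $191.27
Pre-tax total = $291.03 + $191.27 = $482.30
Taxable wages = $13,148.44 − $482.30 = $12,666.14
Municipal income tax: $12,666.14 × 0.02 = $253.32
Federal tax withheld: $12,666.14 × 0.24 = $3,039.87
Medicare tax: only $106,032.18 − $100,280.41 = $5,751.77 of this check is subject → $5,751.77 × 0.02 = $115.04
OASDI: $13,148.44 × 0.04 = $525.94
Dental insurance premium: $327.51
Total deductions = $291.03 + $191.27 + $253.32 + $3,039.87 + $115.04 + $525.94 + $327.51 = $4,743.98
Net pay = $13,148.44 − $4,743.98 = $8,404.46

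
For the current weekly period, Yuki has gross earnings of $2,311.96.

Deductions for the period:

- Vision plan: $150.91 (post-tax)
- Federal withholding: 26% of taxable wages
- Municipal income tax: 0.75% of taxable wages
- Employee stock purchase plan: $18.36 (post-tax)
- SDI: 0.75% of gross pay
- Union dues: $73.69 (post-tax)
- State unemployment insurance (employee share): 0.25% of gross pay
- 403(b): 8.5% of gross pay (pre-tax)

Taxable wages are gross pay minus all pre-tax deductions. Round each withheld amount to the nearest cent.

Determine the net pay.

$1,283.48

403(b): $2,311.96 × 0.085 = $196.52
Taxable wages = $2,311.96 − $196.52 = $2,115.44
Federal withholding: $2,115.44 × 0.26 = $550.01
Municipal income tax: $2,115.44 × 0.0075 = $15.87
SDI: $2,311.96 × 0.0075 = $17.34
State unemployment insurance (employee share): $2,311.96 × 0.0025 = $5.78
Employee stock purchase plan: $18.36
Vision plan: $150.91
Union dues: $73.69
Total deductions = $196.52 + $550.01 + $15.87 + $17.34 + $5.78 + $18.36 + $150.91 + $73.69 = $1,028.48
Net pay = $2,311.96 − $1,028.48 = $1,283.48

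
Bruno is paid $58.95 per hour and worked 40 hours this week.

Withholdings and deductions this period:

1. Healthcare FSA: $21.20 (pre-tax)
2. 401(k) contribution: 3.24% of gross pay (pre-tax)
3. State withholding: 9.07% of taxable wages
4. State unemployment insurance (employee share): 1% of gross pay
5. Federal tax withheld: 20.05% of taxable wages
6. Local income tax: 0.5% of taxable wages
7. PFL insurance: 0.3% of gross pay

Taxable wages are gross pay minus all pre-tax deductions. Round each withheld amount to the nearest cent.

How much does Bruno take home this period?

$1,560.22

Gross pay: 40 × $58.95 = $2,358.00
401(k) contribution: $2,358.00 × 0.0324 = $76.40
Healthcare FSA: $21.20
Pre-tax total = $76.40 + $21.20 = $97.60
Taxable wages = $2,358.00 − $97.60 = $2,260.40
Local income tax: $2,260.40 × 0.005 = $11.30
State withholding: $2,260.40 × 0.0907 = $205.02
Federal tax withheld: $2,260.40 × 0.2005 = $453.21
PFL insurance: $2,358.00 × 0.003 = $7.07
State unemployment insurance (employee share): $2,358.00 × 0.01 = $23.58
Total deductions = $76.40 + $21.20 + $11.30 + $205.02 + $453.21 + $7.07 + $23.58 = $797.78
Net pay = $2,358.00 − $797.78 = $1,560.22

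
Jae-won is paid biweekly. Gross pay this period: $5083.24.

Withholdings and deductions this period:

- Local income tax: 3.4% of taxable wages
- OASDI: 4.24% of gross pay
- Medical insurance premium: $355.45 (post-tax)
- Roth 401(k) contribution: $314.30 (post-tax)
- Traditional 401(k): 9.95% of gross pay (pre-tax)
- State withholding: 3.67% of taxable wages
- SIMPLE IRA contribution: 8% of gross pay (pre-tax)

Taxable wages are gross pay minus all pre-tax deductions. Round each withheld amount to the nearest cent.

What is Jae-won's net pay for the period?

$2990.64

SIMPLE IRA contribution: $5083.24 × 0.08 = $406.66
Traditional 401(k): $5083.24 × 0.0995 = $505.78
Pre-tax total = $406.66 + $505.78 = $912.44
Taxable wages = $5083.24 − $912.44 = $4170.80
Local income tax: $4170.80 × 0.034 = $141.81
State withholding: $4170.80 × 0.0367 = $153.07
OASDI: $5083.24 × 0.0424 = $215.53
Roth 401(k) contribution: $314.30
Medical insurance premium: $355.45
Total deductions = $406.66 + $505.78 + $141.81 + $153.07 + $215.53 + $314.30 + $355.45 = $2092.60
Net pay = $5083.24 − $2092.60 = $2990.64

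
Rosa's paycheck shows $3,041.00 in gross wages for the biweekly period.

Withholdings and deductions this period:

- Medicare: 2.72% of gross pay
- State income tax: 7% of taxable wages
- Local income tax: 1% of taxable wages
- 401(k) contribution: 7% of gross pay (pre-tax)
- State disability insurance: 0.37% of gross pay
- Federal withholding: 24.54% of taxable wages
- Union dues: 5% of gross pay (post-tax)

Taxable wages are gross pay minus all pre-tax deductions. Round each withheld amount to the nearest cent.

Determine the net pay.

$1,661.84

401(k) contribution: $3,041.00 × 0.07 = $212.87
Taxable wages = $3,041.00 − $212.87 = $2,828.13
Federal withholding: $2,828.13 × 0.2454 = $694.02
Local income tax: $2,828.13 × 0.01 = $28.28
State income tax: $2,828.13 × 0.07 = $197.97
State disability insurance: $3,041.00 × 0.0037 = $11.25
Medicare: $3,041.00 × 0.0272 = $82.72
Union dues: $3,041.00 × 0.05 = $152.05
Total deductions = $212.87 + $694.02 + $28.28 + $197.97 + $11.25 + $82.72 + $152.05 = $1,379.16
Net pay = $3,041.00 − $1,379.16 = $1,661.84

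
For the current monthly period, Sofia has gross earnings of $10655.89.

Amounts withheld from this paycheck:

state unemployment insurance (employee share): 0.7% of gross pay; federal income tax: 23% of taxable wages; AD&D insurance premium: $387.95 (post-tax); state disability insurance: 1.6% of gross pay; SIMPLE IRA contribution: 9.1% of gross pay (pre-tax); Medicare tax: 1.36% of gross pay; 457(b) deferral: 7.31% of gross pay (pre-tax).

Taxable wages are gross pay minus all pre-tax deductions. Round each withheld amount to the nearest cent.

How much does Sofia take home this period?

$6080.63

SIMPLE IRA contribution: $10655.89 × 0.091 = $969.69
457(b) deferral: $10655.89 × 0.0731 = $778.95
Pre-tax total = $969.69 + $778.95 = $1748.64
Taxable wages = $10655.89 − $1748.64 = $8907.25
Federal income tax: $8907.25 × 0.23 = $2048.67
State unemployment insurance (employee share): $10655.89 × 0.007 = $74.59
Medicare tax: $10655.89 × 0.0136 = $144.92
State disability insurance: $10655.89 × 0.016 = $170.49
AD&D insurance premium: $387.95
Total deductions = $969.69 + $778.95 + $2048.67 + $74.59 + $144.92 + $170.49 + $387.95 = $4575.26
Net pay = $10655.89 − $4575.26 = $6080.63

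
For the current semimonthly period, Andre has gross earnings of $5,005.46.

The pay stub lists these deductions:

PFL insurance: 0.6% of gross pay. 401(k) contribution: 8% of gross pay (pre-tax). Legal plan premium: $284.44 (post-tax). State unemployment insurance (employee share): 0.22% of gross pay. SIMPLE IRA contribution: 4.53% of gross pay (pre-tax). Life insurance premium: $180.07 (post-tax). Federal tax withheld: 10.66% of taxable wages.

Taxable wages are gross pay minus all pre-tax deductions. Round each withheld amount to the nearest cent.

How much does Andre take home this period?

$3,406.00

SIMPLE IRA contribution: $5,005.46 × 0.0453 = $226.75
401(k) contribution: $5,005.46 × 0.08 = $400.44
Pre-tax total = $226.75 + $400.44 = $627.19
Taxable wages = $5,005.46 − $627.19 = $4,378.27
Federal tax withheld: $4,378.27 × 0.1066 = $466.72
State unemployment insurance (employee share): $5,005.46 × 0.0022 = $11.01
PFL insurance: $5,005.46 × 0.006 = $30.03
Life insurance premium: $180.07
Legal plan premium: $284.44
Total deductions = $226.75 + $400.44 + $466.72 + $11.01 + $30.03 + $180.07 + $284.44 = $1,599.46
Net pay = $5,005.46 − $1,599.46 = $3,406.00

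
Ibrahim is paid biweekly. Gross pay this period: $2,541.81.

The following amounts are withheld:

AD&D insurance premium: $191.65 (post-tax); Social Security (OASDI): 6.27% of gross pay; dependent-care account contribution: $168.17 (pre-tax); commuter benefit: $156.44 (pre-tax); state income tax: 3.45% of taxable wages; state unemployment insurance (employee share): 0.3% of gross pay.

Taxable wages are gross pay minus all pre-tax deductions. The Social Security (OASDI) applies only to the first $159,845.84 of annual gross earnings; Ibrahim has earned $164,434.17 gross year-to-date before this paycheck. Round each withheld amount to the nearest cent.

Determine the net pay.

Dependent-care account contribution: $168.17
Commuter benefit: $156.44
Pre-tax total = $168.17 + $156.44 = $324.61
Taxable wages = $2,541.81 − $324.61 = $2,217.20
State income tax: $2,217.20 × 0.0345 = $76.49
Social Security (OASDI): annual cap $159,845.84 already reached (YTD $164,434.17), so $0.00
State unemployment insurance (employee share): $2,541.81 × 0.003 = $7.63
AD&D insurance premium: $191.65
Total deductions = $168.17 + $156.44 + $76.49 + $0.00 + $7.63 + $191.65 = $600.38
Net pay = $2,541.81 − $600.38 = $1,941.43

$1,941.43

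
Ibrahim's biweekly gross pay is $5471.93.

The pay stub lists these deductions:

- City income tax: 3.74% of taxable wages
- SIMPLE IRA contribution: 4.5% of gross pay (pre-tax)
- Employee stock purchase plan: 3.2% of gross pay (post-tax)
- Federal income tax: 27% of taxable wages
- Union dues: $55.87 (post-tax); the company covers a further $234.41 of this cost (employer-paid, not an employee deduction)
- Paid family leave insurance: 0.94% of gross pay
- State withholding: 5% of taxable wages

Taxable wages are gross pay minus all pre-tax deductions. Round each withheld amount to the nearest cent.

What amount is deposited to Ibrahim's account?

SIMPLE IRA contribution: $5471.93 × 0.045 = $246.24
Taxable wages = $5471.93 − $246.24 = $5225.69
State withholding: $5225.69 × 0.05 = $261.28
Federal income tax: $5225.69 × 0.27 = $1410.94
City income tax: $5225.69 × 0.0374 = $195.44
Paid family leave insurance: $5471.93 × 0.0094 = $51.44
Employee stock purchase plan: $5471.93 × 0.032 = $175.10
Union dues: $55.87
(Employer's $234.41 toward union dues is not withheld from the employee.)
Total deductions = $246.24 + $261.28 + $1410.94 + $195.44 + $51.44 + $175.10 + $55.87 = $2396.31
Net pay = $5471.93 − $2396.31 = $3075.62

$3075.62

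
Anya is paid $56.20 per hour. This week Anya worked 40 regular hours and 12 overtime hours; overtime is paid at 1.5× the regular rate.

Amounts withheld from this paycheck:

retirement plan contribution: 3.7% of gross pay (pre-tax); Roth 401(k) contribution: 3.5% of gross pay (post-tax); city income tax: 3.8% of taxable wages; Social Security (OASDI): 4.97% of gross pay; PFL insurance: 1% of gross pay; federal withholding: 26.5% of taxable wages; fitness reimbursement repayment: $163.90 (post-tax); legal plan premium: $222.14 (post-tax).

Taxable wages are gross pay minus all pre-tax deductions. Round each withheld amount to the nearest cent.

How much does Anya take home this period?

Regular pay: 40 × $56.20 = $2,248.00
Overtime pay: 12 × $56.20 × 1.5 = $1,011.60
Gross pay = $2,248.00 + $1,011.60 = $3,259.60
Retirement plan contribution: $3,259.60 × 0.037 = $120.61
Taxable wages = $3,259.60 − $120.61 = $3,138.99
City income tax: $3,138.99 × 0.038 = $119.28
Federal withholding: $3,138.99 × 0.265 = $831.83
PFL insurance: $3,259.60 × 0.01 = $32.60
Social Security (OASDI): $3,259.60 × 0.0497 = $162.00
Roth 401(k) contribution: $3,259.60 × 0.035 = $114.09
Fitness reimbursement repayment: $163.90
Legal plan premium: $222.14
Total deductions = $120.61 + $119.28 + $831.83 + $32.60 + $162.00 + $114.09 + $163.90 + $222.14 = $1,766.45
Net pay = $3,259.60 − $1,766.45 = $1,493.15

$1,493.15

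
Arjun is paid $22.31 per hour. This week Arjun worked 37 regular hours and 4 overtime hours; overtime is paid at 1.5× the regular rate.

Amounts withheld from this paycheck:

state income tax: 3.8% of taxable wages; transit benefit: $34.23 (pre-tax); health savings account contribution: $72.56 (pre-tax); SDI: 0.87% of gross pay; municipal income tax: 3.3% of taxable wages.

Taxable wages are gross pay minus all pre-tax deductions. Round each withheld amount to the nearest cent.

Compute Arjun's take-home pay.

$783.66

Regular pay: 37 × $22.31 = $825.47
Overtime pay: 4 × $22.31 × 1.5 = $133.86
Gross pay = $825.47 + $133.86 = $959.33
Health savings account contribution: $72.56
Transit benefit: $34.23
Pre-tax total = $72.56 + $34.23 = $106.79
Taxable wages = $959.33 − $106.79 = $852.54
State income tax: $852.54 × 0.038 = $32.40
Municipal income tax: $852.54 × 0.033 = $28.13
SDI: $959.33 × 0.0087 = $8.35
Total deductions = $72.56 + $34.23 + $32.40 + $28.13 + $8.35 = $175.67
Net pay = $959.33 − $175.67 = $783.66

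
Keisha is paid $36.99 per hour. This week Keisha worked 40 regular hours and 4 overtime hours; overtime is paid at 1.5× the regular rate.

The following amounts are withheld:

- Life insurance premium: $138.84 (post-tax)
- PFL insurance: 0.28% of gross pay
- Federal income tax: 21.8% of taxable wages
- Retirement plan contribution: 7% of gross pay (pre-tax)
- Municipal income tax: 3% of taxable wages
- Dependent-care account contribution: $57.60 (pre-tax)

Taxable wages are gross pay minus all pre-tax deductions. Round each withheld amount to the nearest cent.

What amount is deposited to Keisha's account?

$1,003.08

Regular pay: 40 × $36.99 = $1,479.60
Overtime pay: 4 × $36.99 × 1.5 = $221.94
Gross pay = $1,479.60 + $221.94 = $1,701.54
Dependent-care account contribution: $57.60
Retirement plan contribution: $1,701.54 × 0.07 = $119.11
Pre-tax total = $57.60 + $119.11 = $176.71
Taxable wages = $1,701.54 − $176.71 = $1,524.83
Federal income tax: $1,524.83 × 0.218 = $332.41
Municipal income tax: $1,524.83 × 0.03 = $45.74
PFL insurance: $1,701.54 × 0.0028 = $4.76
Life insurance premium: $138.84
Total deductions = $57.60 + $119.11 + $332.41 + $45.74 + $4.76 + $138.84 = $698.46
Net pay = $1,701.54 − $698.46 = $1,003.08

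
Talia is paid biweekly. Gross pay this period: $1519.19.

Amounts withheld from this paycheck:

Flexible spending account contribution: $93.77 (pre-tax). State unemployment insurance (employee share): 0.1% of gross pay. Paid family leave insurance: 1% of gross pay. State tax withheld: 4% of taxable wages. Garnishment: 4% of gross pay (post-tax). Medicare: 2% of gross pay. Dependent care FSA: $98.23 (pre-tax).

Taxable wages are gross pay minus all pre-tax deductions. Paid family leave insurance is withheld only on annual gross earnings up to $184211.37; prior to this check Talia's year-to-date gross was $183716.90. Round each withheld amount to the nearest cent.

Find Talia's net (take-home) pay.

Flexible spending account contribution: $93.77
Dependent care FSA: $98.23
Pre-tax total = $93.77 + $98.23 = $192.00
Taxable wages = $1519.19 − $192.00 = $1327.19
State tax withheld: $1327.19 × 0.04 = $53.09
Medicare: $1519.19 × 0.02 = $30.38
State unemployment insurance (employee share): $1519.19 × 0.001 = $1.52
Paid family leave insurance: only $184211.37 − $183716.90 = $494.47 of this check is subject → $494.47 × 0.01 = $4.94
Garnishment: $1519.19 × 0.04 = $60.77
Total deductions = $93.77 + $98.23 + $53.09 + $30.38 + $1.52 + $4.94 + $60.77 = $342.70
Net pay = $1519.19 − $342.70 = $1176.49

$1176.49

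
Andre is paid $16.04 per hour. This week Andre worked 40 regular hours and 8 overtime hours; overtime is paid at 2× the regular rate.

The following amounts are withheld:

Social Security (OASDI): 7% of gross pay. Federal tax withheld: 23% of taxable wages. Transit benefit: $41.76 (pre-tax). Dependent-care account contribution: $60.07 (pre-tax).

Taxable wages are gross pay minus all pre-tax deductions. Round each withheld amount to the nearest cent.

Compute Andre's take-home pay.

$550.36

Regular pay: 40 × $16.04 = $641.60
Overtime pay: 8 × $16.04 × 2 = $256.64
Gross pay = $641.60 + $256.64 = $898.24
Transit benefit: $41.76
Dependent-care account contribution: $60.07
Pre-tax total = $41.76 + $60.07 = $101.83
Taxable wages = $898.24 − $101.83 = $796.41
Federal tax withheld: $796.41 × 0.23 = $183.17
Social Security (OASDI): $898.24 × 0.07 = $62.88
Total deductions = $41.76 + $60.07 + $183.17 + $62.88 = $347.88
Net pay = $898.24 − $347.88 = $550.36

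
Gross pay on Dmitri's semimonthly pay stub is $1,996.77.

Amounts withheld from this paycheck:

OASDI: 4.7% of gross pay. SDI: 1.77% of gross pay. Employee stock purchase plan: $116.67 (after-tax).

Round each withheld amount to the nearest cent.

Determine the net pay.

$1,750.91

SDI: $1,996.77 × 0.0177 = $35.34
OASDI: $1,996.77 × 0.047 = $93.85
Employee stock purchase plan: $116.67
Total deductions = $35.34 + $93.85 + $116.67 = $245.86
Net pay = $1,996.77 − $245.86 = $1,750.91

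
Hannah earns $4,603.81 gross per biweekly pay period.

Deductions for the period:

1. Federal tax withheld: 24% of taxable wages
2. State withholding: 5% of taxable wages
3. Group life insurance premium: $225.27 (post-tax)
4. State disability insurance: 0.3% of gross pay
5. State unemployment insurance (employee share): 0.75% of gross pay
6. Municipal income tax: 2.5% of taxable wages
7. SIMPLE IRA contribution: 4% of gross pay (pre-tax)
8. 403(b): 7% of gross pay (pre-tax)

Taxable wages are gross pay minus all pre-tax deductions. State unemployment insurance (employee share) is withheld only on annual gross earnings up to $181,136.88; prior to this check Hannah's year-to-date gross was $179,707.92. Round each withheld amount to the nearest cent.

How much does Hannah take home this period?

$2,556.92

SIMPLE IRA contribution: $4,603.81 × 0.04 = $184.15
403(b): $4,603.81 × 0.07 = $322.27
Pre-tax total = $184.15 + $322.27 = $506.42
Taxable wages = $4,603.81 − $506.42 = $4,097.39
State withholding: $4,097.39 × 0.05 = $204.87
Federal tax withheld: $4,097.39 × 0.24 = $983.37
Municipal income tax: $4,097.39 × 0.025 = $102.43
State disability insurance: $4,603.81 × 0.003 = $13.81
State unemployment insurance (employee share): only $181,136.88 − $179,707.92 = $1,428.96 of this check is subject → $1,428.96 × 0.0075 = $10.72
Group life insurance premium: $225.27
Total deductions = $184.15 + $322.27 + $204.87 + $983.37 + $102.43 + $13.81 + $10.72 + $225.27 = $2,046.89
Net pay = $4,603.81 − $2,046.89 = $2,556.92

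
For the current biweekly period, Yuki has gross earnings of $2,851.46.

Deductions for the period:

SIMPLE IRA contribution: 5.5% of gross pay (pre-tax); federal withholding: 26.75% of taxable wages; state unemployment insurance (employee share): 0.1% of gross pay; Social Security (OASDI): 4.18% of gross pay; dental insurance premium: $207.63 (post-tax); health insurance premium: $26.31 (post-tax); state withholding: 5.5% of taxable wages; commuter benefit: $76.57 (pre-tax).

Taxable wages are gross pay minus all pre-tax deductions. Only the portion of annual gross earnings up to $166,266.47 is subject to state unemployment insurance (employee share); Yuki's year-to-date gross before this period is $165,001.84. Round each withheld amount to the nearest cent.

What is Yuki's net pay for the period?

$1,419.35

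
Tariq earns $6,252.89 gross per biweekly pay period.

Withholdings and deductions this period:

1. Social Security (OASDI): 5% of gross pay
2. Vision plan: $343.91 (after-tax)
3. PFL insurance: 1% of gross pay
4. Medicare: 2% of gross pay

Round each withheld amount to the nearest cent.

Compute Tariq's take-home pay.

$5,408.75

PFL insurance: $6,252.89 × 0.01 = $62.53
Medicare: $6,252.89 × 0.02 = $125.06
Social Security (OASDI): $6,252.89 × 0.05 = $312.64
Vision plan: $343.91
Total deductions = $62.53 + $125.06 + $312.64 + $343.91 = $844.14
Net pay = $6,252.89 − $844.14 = $5,408.75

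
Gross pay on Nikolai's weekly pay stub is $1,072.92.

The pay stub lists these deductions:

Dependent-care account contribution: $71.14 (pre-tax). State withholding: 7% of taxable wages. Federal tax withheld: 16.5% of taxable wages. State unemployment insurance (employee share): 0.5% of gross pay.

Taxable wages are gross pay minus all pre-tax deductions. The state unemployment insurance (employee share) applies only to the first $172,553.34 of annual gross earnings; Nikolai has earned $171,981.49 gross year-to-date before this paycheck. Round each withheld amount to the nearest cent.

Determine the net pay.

$763.51

Dependent-care account contribution: $71.14
Taxable wages = $1,072.92 − $71.14 = $1,001.78
State withholding: $1,001.78 × 0.07 = $70.12
Federal tax withheld: $1,001.78 × 0.165 = $165.29
State unemployment insurance (employee share): only $172,553.34 − $171,981.49 = $571.85 of this check is subject → $571.85 × 0.005 = $2.86
Total deductions = $71.14 + $70.12 + $165.29 + $2.86 = $309.41
Net pay = $1,072.92 − $309.41 = $763.51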